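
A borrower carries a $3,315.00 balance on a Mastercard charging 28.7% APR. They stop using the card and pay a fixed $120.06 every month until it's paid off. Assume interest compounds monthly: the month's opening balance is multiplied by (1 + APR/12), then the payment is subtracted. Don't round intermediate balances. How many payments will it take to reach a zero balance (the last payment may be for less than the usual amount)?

46 months

Monthly rate r = 28.7%/12 = 2.39167% = 0.0239167.
Recurrence: B ← B·(1+r) − $120.06.
Month 1: interest $79.28; balance after payment $3,274.22.
Month 2: interest $78.31; balance after payment $3,232.47.
Closed form: n = −ln(1 − rB₀/P)/ln(1+r) = −ln(0.33963)/ln(1.02392) ≈ 45.690, so the balance reaches zero during payment 46.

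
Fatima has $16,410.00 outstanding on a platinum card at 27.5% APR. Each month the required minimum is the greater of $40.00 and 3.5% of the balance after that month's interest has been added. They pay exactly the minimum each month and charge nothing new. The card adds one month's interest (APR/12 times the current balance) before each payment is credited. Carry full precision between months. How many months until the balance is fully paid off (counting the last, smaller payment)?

Monthly rate r = 27.5%/12 = 2.29167% = 0.0229167.
While 3.5% of the post-interest balance exceeds $40.00, each month B ← (B·(1+r))·(1 − 0.035), i.e. B shrinks by the factor (1+r)·0.965 = 0.98711.
This holds for months 1–208. Entering month 209 the balance is $1,105.51; 3.5% of the post-interest balance is now below $40.00, so the flat $40.00 minimum applies from here.
From month 209 a fixed $40.00 at rate r clears $1,105.51 in 45 more payments. Total: 208 + 45 = 253 months.

253 months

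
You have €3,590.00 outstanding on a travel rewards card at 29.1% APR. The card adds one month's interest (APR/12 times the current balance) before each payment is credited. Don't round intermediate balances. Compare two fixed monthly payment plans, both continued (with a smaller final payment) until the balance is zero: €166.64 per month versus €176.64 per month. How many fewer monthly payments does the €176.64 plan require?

2 fewer payments

Monthly rate r = 29.1%/12 = 2.425% = 0.02425.
At €166.64/mo: n = ⌈−ln(1 − rB₀/P)/ln(1+r)⌉ = 31 payments (last €140.90); total interest = total paid − €3,590.00 = €1,550.10.
At €176.64/mo: 29 payments (last €59.86); total interest €1,415.78.
Payments saved = 31 − 29 = 2.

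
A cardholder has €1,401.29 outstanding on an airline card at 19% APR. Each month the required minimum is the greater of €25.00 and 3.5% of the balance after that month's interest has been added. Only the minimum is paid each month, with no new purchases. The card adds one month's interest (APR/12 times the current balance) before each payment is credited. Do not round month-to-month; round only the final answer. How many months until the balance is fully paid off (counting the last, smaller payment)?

Monthly rate r = 19%/12 = 1.58333% = 0.0158333.
While 3.5% of the post-interest balance exceeds €25.00, each month B ← (B·(1+r))·(1 − 0.035), i.e. B shrinks by the factor (1+r)·0.965 = 0.98028.
This holds for months 1–35. Entering month 36 the balance is €697.86; 3.5% of the post-interest balance is now below €25.00, so the flat €25.00 minimum applies from here.
From month 36 a fixed €25.00 at rate r clears €697.86 in 38 more payments. Total: 35 + 38 = 73 months.

73 months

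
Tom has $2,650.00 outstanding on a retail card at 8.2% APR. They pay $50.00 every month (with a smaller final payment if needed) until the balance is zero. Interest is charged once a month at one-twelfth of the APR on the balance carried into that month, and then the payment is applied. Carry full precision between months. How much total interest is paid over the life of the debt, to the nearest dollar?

Monthly rate r = 8.2%/12 = 0.683333% = 0.00683333.
Payoff takes n = ⌈−ln(1 − rB₀/P)/ln(1+r)⌉ = ⌈66.031⌉ = 67 payments; the last is $1.56.
Total paid = 66·$50.00 + $1.56 = $3,301.56.
Total interest = total paid − principal = $3,301.56 − $2,650.00 = $651.56.

$652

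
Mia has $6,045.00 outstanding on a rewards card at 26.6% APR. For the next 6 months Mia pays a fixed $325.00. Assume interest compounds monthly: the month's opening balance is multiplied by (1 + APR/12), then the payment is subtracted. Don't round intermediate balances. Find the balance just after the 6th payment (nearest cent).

Monthly rate r = 26.6%/12 = 2.21667% = 0.0221667.
Each month: B ← B·(1+r) − $325.00.
Month 1: interest $134.00; balance after payment $5,854.00.
Month 2: interest $129.76; balance after payment $5,658.76.
Month 3: interest $125.44; balance after payment $5,459.20.
Month 4: interest $121.01; balance after payment $5,255.21.
Month 5: interest $116.49; balance after payment $5,046.70.
Month 6: interest $111.87; balance after payment $4,833.57.

$4,833.57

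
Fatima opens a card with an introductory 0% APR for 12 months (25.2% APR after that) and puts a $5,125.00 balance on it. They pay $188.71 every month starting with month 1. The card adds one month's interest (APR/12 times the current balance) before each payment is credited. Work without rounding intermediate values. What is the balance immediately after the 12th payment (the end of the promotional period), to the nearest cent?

$2,860.48

Promo months 1–12 at r₀ = 0%/12 = 0; months 13+ at r₁ = 25.2%/12 = 0.021.
After month 12 (no interest yet): B = $5,125.00 − 12·$188.71 = $2,860.48.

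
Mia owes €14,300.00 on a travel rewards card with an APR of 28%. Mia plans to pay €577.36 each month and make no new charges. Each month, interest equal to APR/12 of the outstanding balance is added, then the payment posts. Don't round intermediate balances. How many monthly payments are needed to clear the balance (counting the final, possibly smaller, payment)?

Monthly rate r = 28%/12 = 2.33333% = 0.0233333.
Recurrence: B ← B·(1+r) − €577.36.
Month 1: interest €333.67; balance after payment €14,056.31.
Month 2: interest €327.98; balance after payment €13,806.93.
Closed form: n = −ln(1 − rB₀/P)/ln(1+r) = −ln(0.42208)/ln(1.02333) ≈ 37.396, so the balance reaches zero during payment 38.

38 months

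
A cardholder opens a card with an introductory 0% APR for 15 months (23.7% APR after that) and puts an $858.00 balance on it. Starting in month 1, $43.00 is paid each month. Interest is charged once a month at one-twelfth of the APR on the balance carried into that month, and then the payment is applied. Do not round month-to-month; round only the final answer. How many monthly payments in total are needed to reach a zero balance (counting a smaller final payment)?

21 months

Promo months 1–15 at r₀ = 0%/12 = 0; months 16+ at r₁ = 23.7%/12 = 0.01975.
After month 15 (no interest yet): B = $858.00 − 15·$43.00 = $213.00.
Then at r₁ with $43.00/mo: n₂ = −ln(1 − r₁·B/P)/ln(1+r₁) ≈ 5.26 → 6 more payments.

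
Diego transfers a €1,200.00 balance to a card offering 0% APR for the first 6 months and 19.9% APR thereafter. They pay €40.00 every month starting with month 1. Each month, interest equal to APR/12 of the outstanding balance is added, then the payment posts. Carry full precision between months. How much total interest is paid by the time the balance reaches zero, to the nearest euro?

€274

Promo months 1–6 at r₀ = 0%/12 = 0; months 7+ at r₁ = 19.9%/12 = 0.0165833.
After month 6 (no interest yet): B = €1,200.00 − 6·€40.00 = €960.00.
Then at r₁ with €40.00/mo: n₂ = −ln(1 − r₁·B/P)/ln(1+r₁) ≈ 30.86 → 31 more payments.
Total paid = 36·€40.00 + €34.28 = €1,474.28; interest = €1,474.28 − €1,200.00 = €274.28.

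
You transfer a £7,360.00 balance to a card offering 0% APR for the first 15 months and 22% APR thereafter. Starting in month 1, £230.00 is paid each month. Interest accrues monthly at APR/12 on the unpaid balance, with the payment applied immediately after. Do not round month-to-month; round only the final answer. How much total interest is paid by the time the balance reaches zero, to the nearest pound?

Promo months 1–15 at r₀ = 0%/12 = 0; months 16+ at r₁ = 22%/12 = 0.0183333.
After month 15 (no interest yet): B = £7,360.00 − 15·£230.00 = £3,910.00.
Then at r₁ with £230.00/mo: n₂ = −ln(1 − r₁·B/P)/ln(1+r₁) ≈ 20.56 → 21 more payments.
Total paid = 35·£230.00 + £128.84 = £8,178.84; interest = £8,178.84 − £7,360.00 = £818.84.

£819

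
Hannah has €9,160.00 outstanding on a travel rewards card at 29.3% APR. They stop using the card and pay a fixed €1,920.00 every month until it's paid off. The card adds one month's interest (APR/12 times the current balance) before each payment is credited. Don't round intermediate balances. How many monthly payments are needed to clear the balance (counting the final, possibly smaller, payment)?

6 months

Monthly rate r = 29.3%/12 = 2.44167% = 0.0244167.
Recurrence: B ← B·(1+r) − €1,920.00.
Month 1: interest €223.66; balance after payment €7,463.66.
Month 2: interest €182.24; balance after payment €5,725.89.
Month 3: interest €139.81; balance after payment €3,945.70.
Month 4: interest €96.34; balance after payment €2,122.04.
Month 5: interest €51.81; balance after payment €253.86.
Month 6: interest €6.20; balance after payment €0.00.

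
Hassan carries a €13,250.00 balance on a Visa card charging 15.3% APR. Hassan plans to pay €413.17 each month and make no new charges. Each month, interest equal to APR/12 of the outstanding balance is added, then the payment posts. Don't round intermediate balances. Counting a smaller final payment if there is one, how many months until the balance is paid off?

Monthly rate r = 15.3%/12 = 1.275% = 0.01275.
Recurrence: B ← B·(1+r) − €413.17.
Month 1: interest €168.94; balance after payment €13,005.77.
Month 2: interest €165.82; balance after payment €12,758.42.
Closed form: n = −ln(1 − rB₀/P)/ln(1+r) = −ln(0.59112)/ln(1.01275) ≈ 41.497, so the balance reaches zero during payment 42.

42 months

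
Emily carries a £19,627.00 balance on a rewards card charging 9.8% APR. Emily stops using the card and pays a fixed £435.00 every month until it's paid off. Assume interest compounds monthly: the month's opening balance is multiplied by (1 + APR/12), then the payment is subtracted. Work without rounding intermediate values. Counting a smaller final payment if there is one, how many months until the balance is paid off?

57 payments

Monthly rate r = 9.8%/12 = 0.816667% = 0.00816667.
Recurrence: B ← B·(1+r) − £435.00.
Month 1: interest £160.29; balance after payment £19,352.29.
Month 2: interest £158.04; balance after payment £19,075.33.
Closed form: n = −ln(1 − rB₀/P)/ln(1+r) = −ln(0.63152)/ln(1.00817) ≈ 56.509, so the balance reaches zero during payment 57.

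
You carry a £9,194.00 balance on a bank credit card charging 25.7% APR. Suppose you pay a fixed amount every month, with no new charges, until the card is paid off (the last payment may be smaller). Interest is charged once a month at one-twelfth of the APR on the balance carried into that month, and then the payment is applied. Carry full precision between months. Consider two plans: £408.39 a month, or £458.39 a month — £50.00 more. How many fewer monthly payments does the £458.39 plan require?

Monthly rate r = 25.7%/12 = 2.14167% = 0.0214167.
At £408.39/mo: n = ⌈−ln(1 − rB₀/P)/ln(1+r)⌉ = 32 payments (last £22.59); total interest = total paid − £9,194.00 = £3,488.68.
At £458.39/mo: 27 payments (last £225.93); total interest £2,950.07.
Payments saved = 32 − 27 = 5.

5 fewer payments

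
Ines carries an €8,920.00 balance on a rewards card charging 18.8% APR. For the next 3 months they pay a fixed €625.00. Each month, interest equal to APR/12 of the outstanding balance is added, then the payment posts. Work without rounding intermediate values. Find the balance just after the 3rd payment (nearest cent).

Monthly rate r = 18.8%/12 = 1.56667% = 0.0156667.
Each month: B ← B·(1+r) − €625.00.
Month 1: interest €139.75; balance after payment €8,434.75.
Month 2: interest €132.14; balance after payment €7,941.89.
Month 3: interest €124.42; balance after payment €7,441.31.

€7,441.31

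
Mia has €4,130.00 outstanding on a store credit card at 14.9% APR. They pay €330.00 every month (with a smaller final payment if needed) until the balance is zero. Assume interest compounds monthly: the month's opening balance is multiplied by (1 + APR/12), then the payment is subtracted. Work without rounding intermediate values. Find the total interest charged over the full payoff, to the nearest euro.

Monthly rate r = 14.9%/12 = 1.24167% = 0.0124167.
Payoff takes n = ⌈−ln(1 − rB₀/P)/ln(1+r)⌉ = ⌈13.686⌉ = 14 payments; the last is €226.81.
Total paid = 13·€330.00 + €226.81 = €4,516.81.
Total interest = total paid − principal = €4,516.81 − €4,130.00 = €386.81.

€387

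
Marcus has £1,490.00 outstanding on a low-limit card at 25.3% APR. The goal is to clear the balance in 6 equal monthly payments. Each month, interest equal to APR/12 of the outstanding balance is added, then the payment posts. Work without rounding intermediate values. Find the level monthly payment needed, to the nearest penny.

Monthly rate r = 25.3%/12 = 2.10833% = 0.0210833.
Level-payment amortization: P = B₀·r / (1 − (1+r)^(−n)) = 1490.00·0.0210833 / (1 − 1.02108^(−6)).
Denominator 1 − (1+r)^(−6) = 0.117666283.
P = 31.4142 / 0.117666283 ≈ 266.98.

£266.98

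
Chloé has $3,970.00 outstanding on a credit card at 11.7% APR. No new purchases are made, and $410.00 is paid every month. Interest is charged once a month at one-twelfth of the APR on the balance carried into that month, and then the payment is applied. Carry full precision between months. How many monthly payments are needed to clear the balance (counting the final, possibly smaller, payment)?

Monthly rate r = 11.7%/12 = 0.975% = 0.00975.
Recurrence: B ← B·(1+r) − $410.00.
Month 1: interest $38.71; balance after payment $3,598.71.
Month 2: interest $35.09; balance after payment $3,223.79.
Closed form: n = −ln(1 − rB₀/P)/ln(1+r) = −ln(0.90559)/ln(1.00975) ≈ 10.220, so the balance reaches zero during payment 11.

11 payments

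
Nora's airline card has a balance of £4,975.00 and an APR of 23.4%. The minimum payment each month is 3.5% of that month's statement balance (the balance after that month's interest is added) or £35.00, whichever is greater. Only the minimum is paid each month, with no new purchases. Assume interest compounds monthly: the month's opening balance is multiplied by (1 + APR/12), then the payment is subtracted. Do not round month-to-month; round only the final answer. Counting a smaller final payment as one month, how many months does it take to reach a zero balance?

Monthly rate r = 23.4%/12 = 1.95% = 0.0195.
While 3.5% of the post-interest balance exceeds £35.00, each month B ← (B·(1+r))·(1 − 0.035), i.e. B shrinks by the factor (1+r)·0.965 = 0.98382.
This holds for months 1–100. Entering month 101 the balance is £973.30; 3.5% of the post-interest balance is now below £35.00, so the flat £35.00 minimum applies from here.
From month 101 a fixed £35.00 at rate r clears £973.30 in 41 more payments. Total: 100 + 41 = 141 months.

141 months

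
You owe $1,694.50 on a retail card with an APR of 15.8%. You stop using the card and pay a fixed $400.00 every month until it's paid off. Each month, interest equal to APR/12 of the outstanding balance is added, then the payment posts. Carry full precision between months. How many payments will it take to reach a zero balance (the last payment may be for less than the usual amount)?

Monthly rate r = 15.8%/12 = 1.31667% = 0.0131667.
Recurrence: B ← B·(1+r) − $400.00.
Month 1: interest $22.31; balance after payment $1,316.81.
Month 2: interest $17.34; balance after payment $934.15.
Month 3: interest $12.30; balance after payment $546.45.
Month 4: interest $7.19; balance after payment $153.64.
Month 5: interest $2.02; balance after payment $0.00.

5 months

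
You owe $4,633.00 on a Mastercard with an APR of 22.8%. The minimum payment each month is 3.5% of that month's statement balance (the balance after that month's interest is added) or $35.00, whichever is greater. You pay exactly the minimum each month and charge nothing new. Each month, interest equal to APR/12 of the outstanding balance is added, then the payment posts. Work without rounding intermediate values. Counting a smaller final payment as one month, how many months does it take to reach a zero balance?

Monthly rate r = 22.8%/12 = 1.9% = 0.019.
While 3.5% of the post-interest balance exceeds $35.00, each month B ← (B·(1+r))·(1 − 0.035), i.e. B shrinks by the factor (1+r)·0.965 = 0.98333.
This holds for months 1–93. Entering month 94 the balance is $970.74; 3.5% of the post-interest balance is now below $35.00, so the flat $35.00 minimum applies from here.
From month 94 a fixed $35.00 at rate r clears $970.74 in 40 more payments. Total: 93 + 40 = 133 months.

133 months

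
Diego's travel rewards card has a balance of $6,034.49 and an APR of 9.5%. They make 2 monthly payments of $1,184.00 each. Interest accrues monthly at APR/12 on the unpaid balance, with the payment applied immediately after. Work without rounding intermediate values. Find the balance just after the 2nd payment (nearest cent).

Monthly rate r = 9.5%/12 = 0.791667% = 0.00791667.
Each month: B ← B·(1+r) − $1,184.00.
Month 1: interest $47.77; balance after payment $4,898.26.
Month 2: interest $38.78; balance after payment $3,753.04.

$3,753.04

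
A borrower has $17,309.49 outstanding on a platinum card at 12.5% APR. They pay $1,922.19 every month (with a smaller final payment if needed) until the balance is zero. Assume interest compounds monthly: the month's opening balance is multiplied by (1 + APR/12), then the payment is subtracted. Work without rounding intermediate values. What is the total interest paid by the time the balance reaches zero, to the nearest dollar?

$963

Monthly rate r = 12.5%/12 = 1.04167% = 0.0104167.
Payoff takes n = ⌈−ln(1 − rB₀/P)/ln(1+r)⌉ = ⌈9.505⌉ = 10 payments; the last is $973.24.
Total paid = 9·$1,922.19 + $973.24 = $18,272.95.
Total interest = total paid − principal = $18,272.95 − $17,309.49 = $963.46.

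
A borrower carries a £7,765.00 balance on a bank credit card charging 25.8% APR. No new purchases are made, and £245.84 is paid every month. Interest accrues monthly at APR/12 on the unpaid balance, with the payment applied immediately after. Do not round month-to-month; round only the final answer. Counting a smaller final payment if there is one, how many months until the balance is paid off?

Monthly rate r = 25.8%/12 = 2.15% = 0.0215.
Recurrence: B ← B·(1+r) − £245.84.
Month 1: interest £166.95; balance after payment £7,686.11.
Month 2: interest £165.25; balance after payment £7,605.52.
Closed form: n = −ln(1 − rB₀/P)/ln(1+r) = −ln(0.32091)/ln(1.0215) ≈ 53.431, so the balance reaches zero during payment 54.

54 payments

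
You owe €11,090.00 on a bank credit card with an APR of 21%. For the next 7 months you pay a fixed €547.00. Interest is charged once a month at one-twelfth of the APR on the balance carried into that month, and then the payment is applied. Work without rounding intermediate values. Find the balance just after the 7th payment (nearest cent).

Monthly rate r = 21%/12 = 1.75% = 0.0175.
Each month: B ← B·(1+r) − €547.00.
Month 1: interest €194.08; balance after payment €10,737.08.
Month 2: interest €187.90; balance after payment €10,377.97.
Month 3: interest €181.61; balance after payment €10,012.59.
Month 4: interest €175.22; balance after payment €9,640.81.
Month 5: interest €168.71; balance after payment €9,262.52.
Month 6: interest €162.09; balance after payment €8,877.62.
Month 7: interest €155.36; balance after payment €8,485.98.

€8,485.98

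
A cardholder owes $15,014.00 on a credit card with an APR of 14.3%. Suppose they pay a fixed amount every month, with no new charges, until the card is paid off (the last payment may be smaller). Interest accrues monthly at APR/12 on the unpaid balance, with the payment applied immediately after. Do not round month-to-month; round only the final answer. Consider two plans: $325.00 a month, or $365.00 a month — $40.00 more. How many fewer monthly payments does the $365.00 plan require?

11 fewer payments

Monthly rate r = 14.3%/12 = 1.19167% = 0.0119167.
At $325.00/mo: n = ⌈−ln(1 − rB₀/P)/ln(1+r)⌉ = 68 payments (last $163.78); total interest = total paid − $15,014.00 = $6,924.78.
At $365.00/mo: 57 payments (last $318.07); total interest $5,744.07.
Payments saved = 68 − 57 = 11.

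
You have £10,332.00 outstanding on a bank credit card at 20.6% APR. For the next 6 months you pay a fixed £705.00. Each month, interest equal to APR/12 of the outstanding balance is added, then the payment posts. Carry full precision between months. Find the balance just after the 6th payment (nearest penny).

Monthly rate r = 20.6%/12 = 1.71667% = 0.0171667.
Each month: B ← B·(1+r) − £705.00.
Month 1: interest £177.37; balance after payment £9,804.37.
Month 2: interest £168.31; balance after payment £9,267.67.
Month 3: interest £159.10; balance after payment £8,721.77.
Month 4: interest £149.72; balance after payment £8,166.49.
Month 5: interest £140.19; balance after payment £7,601.68.
Month 6: interest £130.50; balance after payment £7,027.18.

£7,027.18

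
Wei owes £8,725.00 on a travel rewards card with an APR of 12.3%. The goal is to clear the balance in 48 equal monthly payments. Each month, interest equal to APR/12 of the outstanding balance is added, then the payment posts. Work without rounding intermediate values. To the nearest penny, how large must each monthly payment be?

£231.05

Monthly rate r = 12.3%/12 = 1.025% = 0.01025.
Level-payment amortization: P = B₀·r / (1 − (1+r)^(−n)) = 8725.00·0.01025 / (1 − 1.01025^(−48)).
Denominator 1 − (1+r)^(−48) = 0.387064518.
P = 89.4313 / 0.387064518 ≈ 231.05.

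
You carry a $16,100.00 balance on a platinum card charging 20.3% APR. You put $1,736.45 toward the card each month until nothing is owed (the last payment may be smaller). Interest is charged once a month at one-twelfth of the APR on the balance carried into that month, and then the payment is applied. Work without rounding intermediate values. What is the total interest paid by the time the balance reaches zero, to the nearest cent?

Monthly rate r = 20.3%/12 = 1.69167% = 0.0169167.
Payoff takes n = ⌈−ln(1 − rB₀/P)/ln(1+r)⌉ = ⌈10.170⌉ = 11 payments; the last is $297.70.
Total paid = 10·$1,736.45 + $297.70 = $17,662.20.
Total interest = total paid − principal = $17,662.20 − $16,100.00 = $1,562.20.

$1,562.20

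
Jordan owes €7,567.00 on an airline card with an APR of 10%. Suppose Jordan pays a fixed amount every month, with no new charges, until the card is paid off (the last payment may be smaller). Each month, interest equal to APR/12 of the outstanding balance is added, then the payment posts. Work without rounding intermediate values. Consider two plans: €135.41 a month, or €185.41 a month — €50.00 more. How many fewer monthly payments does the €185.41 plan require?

Monthly rate r = 10%/12 = 0.833333% = 0.00833333.
At €135.41/mo: n = ⌈−ln(1 − rB₀/P)/ln(1+r)⌉ = 76 payments (last €71.26); total interest = total paid − €7,567.00 = €2,660.01.
At €185.41/mo: 51 payments (last €16.37); total interest €1,719.87.
Payments saved = 76 − 51 = 25.

25 fewer payments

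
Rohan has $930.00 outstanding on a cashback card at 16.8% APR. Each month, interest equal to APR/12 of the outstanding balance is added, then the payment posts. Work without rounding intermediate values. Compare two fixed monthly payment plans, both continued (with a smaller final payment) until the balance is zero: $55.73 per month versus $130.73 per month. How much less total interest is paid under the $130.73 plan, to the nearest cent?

$79.95

Monthly rate r = 16.8%/12 = 1.4% = 0.014.
At $55.73/mo: n = ⌈−ln(1 − rB₀/P)/ln(1+r)⌉ = 20 payments (last $7.78); total interest = total paid − $930.00 = $136.65.
At $130.73/mo: 8 payments (last $71.59); total interest $56.70.
Interest saved = $136.65 − $56.70 = $79.95.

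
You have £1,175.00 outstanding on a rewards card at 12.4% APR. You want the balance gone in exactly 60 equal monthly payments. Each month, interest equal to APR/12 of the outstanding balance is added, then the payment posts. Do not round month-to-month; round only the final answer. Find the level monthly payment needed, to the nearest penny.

Monthly rate r = 12.4%/12 = 1.03333% = 0.0103333.
Level-payment amortization: P = B₀·r / (1 − (1+r)^(−n)) = 1175.00·0.0103333 / (1 − 1.01033^(−60)).
Denominator 1 − (1+r)^(−60) = 0.460341402.
P = 12.1417 / 0.460341402 ≈ 26.38.

£26.38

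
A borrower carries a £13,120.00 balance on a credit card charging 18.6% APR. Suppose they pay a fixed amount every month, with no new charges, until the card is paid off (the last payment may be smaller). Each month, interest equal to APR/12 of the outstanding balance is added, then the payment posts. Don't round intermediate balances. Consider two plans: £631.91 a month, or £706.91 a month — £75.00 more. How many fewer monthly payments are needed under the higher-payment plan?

Monthly rate r = 18.6%/12 = 1.55% = 0.0155.
At £631.91/mo: n = ⌈−ln(1 − rB₀/P)/ln(1+r)⌉ = 26 payments (last £157.52); total interest = total paid − £13,120.00 = £2,835.27.
At £706.91/mo: 23 payments (last £38.71); total interest £2,470.73.
Payments saved = 26 − 23 = 3.

3 fewer payments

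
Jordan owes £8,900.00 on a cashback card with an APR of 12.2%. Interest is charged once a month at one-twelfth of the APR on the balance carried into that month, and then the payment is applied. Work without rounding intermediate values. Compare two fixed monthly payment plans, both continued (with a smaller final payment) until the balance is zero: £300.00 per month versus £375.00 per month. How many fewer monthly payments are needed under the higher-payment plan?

8 fewer payments

Monthly rate r = 12.2%/12 = 1.01667% = 0.0101667.
At £300.00/mo: n = ⌈−ln(1 − rB₀/P)/ln(1+r)⌉ = 36 payments (last £146.96); total interest = total paid − £8,900.00 = £1,746.96.
At £375.00/mo: 28 payments (last £112.36); total interest £1,337.36.
Payments saved = 36 − 28 = 8.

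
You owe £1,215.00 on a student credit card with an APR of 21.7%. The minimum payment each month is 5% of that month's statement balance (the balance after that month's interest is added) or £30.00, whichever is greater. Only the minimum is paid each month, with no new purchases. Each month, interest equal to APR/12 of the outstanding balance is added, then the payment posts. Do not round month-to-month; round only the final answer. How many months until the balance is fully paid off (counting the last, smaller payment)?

Monthly rate r = 21.7%/12 = 1.80833% = 0.0180833.
While 5% of the post-interest balance exceeds £30.00, each month B ← (B·(1+r))·(1 − 0.05), i.e. B shrinks by the factor (1+r)·0.95 = 0.96718.
This holds for months 1–22. Entering month 23 the balance is £583.08; 5% of the post-interest balance is now below £30.00, so the flat £30.00 minimum applies from here.
From month 23 a fixed £30.00 at rate r clears £583.08 in 25 more payments. Total: 22 + 25 = 47 months.

47 months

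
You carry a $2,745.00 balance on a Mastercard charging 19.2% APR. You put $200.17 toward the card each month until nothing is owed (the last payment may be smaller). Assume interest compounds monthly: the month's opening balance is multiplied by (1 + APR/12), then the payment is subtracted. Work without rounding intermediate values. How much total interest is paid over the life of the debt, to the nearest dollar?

$379

Monthly rate r = 19.2%/12 = 1.6% = 0.016.
Payoff takes n = ⌈−ln(1 − rB₀/P)/ln(1+r)⌉ = ⌈15.605⌉ = 16 payments; the last is $121.56.
Total paid = 15·$200.17 + $121.56 = $3,124.11.
Total interest = total paid − principal = $3,124.11 − $2,745.00 = $379.11.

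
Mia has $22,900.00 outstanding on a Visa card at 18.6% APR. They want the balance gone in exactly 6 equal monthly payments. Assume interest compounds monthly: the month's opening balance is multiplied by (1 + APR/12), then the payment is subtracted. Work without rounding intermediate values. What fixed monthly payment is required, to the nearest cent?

Monthly rate r = 18.6%/12 = 1.55% = 0.0155.
Level-payment amortization: P = B₀·r / (1 − (1+r)^(−n)) = 22900.00·0.0155 / (1 − 1.0155^(−6)).
Denominator 1 − (1+r)^(−6) = 0.0881562335.
P = 354.95 / 0.0881562335 ≈ 4026.37.

$4,026.37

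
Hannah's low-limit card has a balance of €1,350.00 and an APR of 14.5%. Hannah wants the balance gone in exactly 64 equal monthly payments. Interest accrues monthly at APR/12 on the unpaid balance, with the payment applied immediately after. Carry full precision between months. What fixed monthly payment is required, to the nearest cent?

Monthly rate r = 14.5%/12 = 1.20833% = 0.0120833.
Level-payment amortization: P = B₀·r / (1 − (1+r)^(−n)) = 1350.00·0.0120833 / (1 − 1.01208^(−64)).
Denominator 1 − (1+r)^(−64) = 0.536383886.
P = 16.3125 / 0.536383886 ≈ 30.41.

€30.41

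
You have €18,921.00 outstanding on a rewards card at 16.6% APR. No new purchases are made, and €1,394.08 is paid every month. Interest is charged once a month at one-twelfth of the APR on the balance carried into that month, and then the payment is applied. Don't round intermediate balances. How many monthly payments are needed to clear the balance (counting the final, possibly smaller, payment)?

16 months

Monthly rate r = 16.6%/12 = 1.38333% = 0.0138333.
Recurrence: B ← B·(1+r) − €1,394.08.
Month 1: interest €261.74; balance after payment €17,788.66.
Month 2: interest €246.08; balance after payment €16,640.66.
Closed form: n = −ln(1 − rB₀/P)/ln(1+r) = −ln(0.81225)/ln(1.01383) ≈ 15.136, so the balance reaches zero during payment 16.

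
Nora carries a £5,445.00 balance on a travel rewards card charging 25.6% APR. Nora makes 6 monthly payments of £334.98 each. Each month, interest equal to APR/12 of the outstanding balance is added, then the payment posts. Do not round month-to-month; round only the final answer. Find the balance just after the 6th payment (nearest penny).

Monthly rate r = 25.6%/12 = 2.13333% = 0.0213333.
Each month: B ← B·(1+r) − £334.98.
Month 1: interest £116.16; balance after payment £5,226.18.
Month 2: interest £111.49; balance after payment £5,002.69.
Month 3: interest £106.72; balance after payment £4,774.44.
Month 4: interest £101.85; balance after payment £4,541.31.
Month 5: interest £96.88; balance after payment £4,303.21.
Month 6: interest £91.80; balance after payment £4,060.03.

£4,060.03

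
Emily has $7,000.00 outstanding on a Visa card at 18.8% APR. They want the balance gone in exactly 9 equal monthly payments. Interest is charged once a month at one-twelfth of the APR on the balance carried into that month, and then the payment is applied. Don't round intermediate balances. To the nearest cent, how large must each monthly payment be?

$839.97

Monthly rate r = 18.8%/12 = 1.56667% = 0.0156667.
Level-payment amortization: P = B₀·r / (1 − (1+r)^(−n)) = 7000.00·0.0156667 / (1 − 1.01567^(−9)).
Denominator 1 − (1+r)^(−9) = 0.130560825.
P = 109.667 / 0.130560825 ≈ 839.97.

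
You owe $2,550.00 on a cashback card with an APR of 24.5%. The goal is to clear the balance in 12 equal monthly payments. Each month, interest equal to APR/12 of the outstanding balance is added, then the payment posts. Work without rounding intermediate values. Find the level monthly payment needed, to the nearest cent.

Monthly rate r = 24.5%/12 = 2.04167% = 0.0204167.
Level-payment amortization: P = B₀·r / (1 − (1+r)^(−n)) = 2550.00·0.0204167 / (1 − 1.02042^(−12)).
Denominator 1 − (1+r)^(−12) = 0.215361744.
P = 52.0625 / 0.215361744 ≈ 241.74.

$241.74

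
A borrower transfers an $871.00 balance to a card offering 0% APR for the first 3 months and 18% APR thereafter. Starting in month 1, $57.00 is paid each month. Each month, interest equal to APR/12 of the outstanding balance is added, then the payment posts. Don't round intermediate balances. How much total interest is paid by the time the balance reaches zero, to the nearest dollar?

$80

Promo months 1–3 at r₀ = 0%/12 = 0; months 4+ at r₁ = 18%/12 = 0.015.
After month 3 (no interest yet): B = $871.00 − 3·$57.00 = $700.00.
Then at r₁ with $57.00/mo: n₂ = −ln(1 − r₁·B/P)/ln(1+r₁) ≈ 13.67 → 14 more payments.
Total paid = 16·$57.00 + $38.56 = $950.56; interest = $950.56 − $871.00 = $79.56.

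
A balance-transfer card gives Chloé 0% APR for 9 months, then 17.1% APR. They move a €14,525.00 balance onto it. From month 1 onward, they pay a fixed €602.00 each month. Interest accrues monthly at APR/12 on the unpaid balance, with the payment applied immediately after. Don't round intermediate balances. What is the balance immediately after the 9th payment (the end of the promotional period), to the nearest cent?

Promo months 1–9 at r₀ = 0%/12 = 0; months 10+ at r₁ = 17.1%/12 = 0.01425.
After month 9 (no interest yet): B = €14,525.00 − 9·€602.00 = €9,107.00.

€9,107.00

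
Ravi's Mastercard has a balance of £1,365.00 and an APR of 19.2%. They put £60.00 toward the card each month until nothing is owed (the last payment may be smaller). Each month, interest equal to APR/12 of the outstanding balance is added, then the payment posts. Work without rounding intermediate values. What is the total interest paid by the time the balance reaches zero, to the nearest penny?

£345.75

Monthly rate r = 19.2%/12 = 1.6% = 0.016.
Payoff takes n = ⌈−ln(1 − rB₀/P)/ln(1+r)⌉ = ⌈28.510⌉ = 29 payments; the last is £30.75.
Total paid = 28·£60.00 + £30.75 = £1,710.75.
Total interest = total paid − principal = £1,710.75 − £1,365.00 = £345.75.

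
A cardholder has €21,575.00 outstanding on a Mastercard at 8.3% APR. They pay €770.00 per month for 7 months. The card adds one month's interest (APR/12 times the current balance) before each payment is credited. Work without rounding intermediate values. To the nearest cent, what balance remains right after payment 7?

Monthly rate r = 8.3%/12 = 0.691667% = 0.00691667.
Each month: B ← B·(1+r) − €770.00.
Month 1: interest €149.23; balance after payment €20,954.23.
Month 2: interest €144.93; balance after payment €20,329.16.
Month 3: interest €140.61; balance after payment €19,699.77.
Month 4: interest €136.26; balance after payment €19,066.03.
Month 5: interest €131.87; balance after payment €18,427.90.
Month 6: interest €127.46; balance after payment €17,785.36.
Month 7: interest €123.02; balance after payment €17,138.38.

€17,138.38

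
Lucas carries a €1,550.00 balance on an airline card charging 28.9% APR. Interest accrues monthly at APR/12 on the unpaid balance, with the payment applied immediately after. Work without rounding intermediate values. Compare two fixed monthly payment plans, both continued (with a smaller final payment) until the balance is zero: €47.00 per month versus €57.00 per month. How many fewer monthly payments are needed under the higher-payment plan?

22 fewer payments

Monthly rate r = 28.9%/12 = 2.40833% = 0.0240833.
At €47.00/mo: n = ⌈−ln(1 − rB₀/P)/ln(1+r)⌉ = 67 payments (last €20.62); total interest = total paid − €1,550.00 = €1,572.62.
At €57.00/mo: 45 payments (last €40.39); total interest €998.39.
Payments saved = 67 − 45 = 22.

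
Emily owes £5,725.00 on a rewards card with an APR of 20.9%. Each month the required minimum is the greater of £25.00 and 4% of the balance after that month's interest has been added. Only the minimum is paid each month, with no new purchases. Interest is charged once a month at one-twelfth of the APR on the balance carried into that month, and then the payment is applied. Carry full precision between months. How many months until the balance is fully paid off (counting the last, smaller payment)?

128 months

Monthly rate r = 20.9%/12 = 1.74167% = 0.0174167.
While 4% of the post-interest balance exceeds £25.00, each month B ← (B·(1+r))·(1 − 0.04), i.e. B shrinks by the factor (1+r)·0.96 = 0.97672.
This holds for months 1–95. Entering month 96 the balance is £610.85; 4% of the post-interest balance is now below £25.00, so the flat £25.00 minimum applies from here.
From month 96 a fixed £25.00 at rate r clears £610.85 in 33 more payments. Total: 95 + 33 = 128 months.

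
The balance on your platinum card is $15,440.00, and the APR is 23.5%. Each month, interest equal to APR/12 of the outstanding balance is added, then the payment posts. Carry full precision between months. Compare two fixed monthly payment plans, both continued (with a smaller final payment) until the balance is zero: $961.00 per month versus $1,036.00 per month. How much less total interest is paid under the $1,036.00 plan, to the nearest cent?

$286.13

Monthly rate r = 23.5%/12 = 1.95833% = 0.0195833.
At $961.00/mo: n = ⌈−ln(1 − rB₀/P)/ln(1+r)⌉ = 20 payments (last $464.17); total interest = total paid − $15,440.00 = $3,283.17.
At $1,036.00/mo: 18 payments (last $825.04); total interest $2,997.04.
Interest saved = $3,283.17 − $2,997.04 = $286.13.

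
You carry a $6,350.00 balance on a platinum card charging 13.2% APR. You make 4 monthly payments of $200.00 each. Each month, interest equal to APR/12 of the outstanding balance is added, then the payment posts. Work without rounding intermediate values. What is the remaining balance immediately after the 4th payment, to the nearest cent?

$5,820.75

Monthly rate r = 13.2%/12 = 1.1% = 0.011.
Each month: B ← B·(1+r) − $200.00.
Month 1: interest $69.85; balance after payment $6,219.85.
Month 2: interest $68.42; balance after payment $6,088.27.
Month 3: interest $66.97; balance after payment $5,955.24.
Month 4: interest $65.51; balance after payment $5,820.75.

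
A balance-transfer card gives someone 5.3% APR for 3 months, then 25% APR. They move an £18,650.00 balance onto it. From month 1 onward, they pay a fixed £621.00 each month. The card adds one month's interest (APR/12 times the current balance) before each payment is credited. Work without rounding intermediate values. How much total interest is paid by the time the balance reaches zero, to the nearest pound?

Promo months 1–3 at r₀ = 5.3%/12 = 0.00441667; months 4+ at r₁ = 25%/12 = 0.0208333.
After month 3: iterate B ← B·(1+r₀) − £621.00 for 3 months → £17,026.97.
Then at r₁ with £621.00/mo: n₂ = −ln(1 − r₁·B/P)/ln(1+r₁) ≈ 41.07 → 42 more payments.
Total paid = 44·£621.00 + £43.29 = £27,367.29; interest = £27,367.29 − £18,650.00 = £8,717.29.

£8,717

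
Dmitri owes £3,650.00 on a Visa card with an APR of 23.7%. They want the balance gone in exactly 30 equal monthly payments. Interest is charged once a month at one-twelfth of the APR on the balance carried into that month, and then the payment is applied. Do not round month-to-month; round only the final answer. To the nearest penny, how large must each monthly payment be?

Monthly rate r = 23.7%/12 = 1.975% = 0.01975.
Level-payment amortization: P = B₀·r / (1 − (1+r)^(−n)) = 3650.00·0.01975 / (1 − 1.01975^(−30)).
Denominator 1 − (1+r)^(−30) = 0.443854304.
P = 72.0875 / 0.443854304 ≈ 162.41.

£162.41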